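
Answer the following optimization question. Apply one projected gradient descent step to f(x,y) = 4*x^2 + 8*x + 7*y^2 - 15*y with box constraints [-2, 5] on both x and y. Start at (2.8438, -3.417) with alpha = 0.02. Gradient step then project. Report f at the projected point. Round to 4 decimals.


Step 1: Compute gradient at (2.8438, -3.417).
grad_x = 2*4*2.8438 + 8 = 30.7504
grad_y = 2*7*-3.417 - 15 = -62.838
Step 2: Gradient step.
x_raw = 2.8438 - 0.02*30.7504 = 2.2288
y_raw = -3.417 - 0.02*-62.838 = -2.1602
Step 3: Project onto [-2, 5].
x_proj = clip(2.2288) = 2.2288
y_proj = clip(-2.1602) = -2.0
Step 4: Evaluate f.
f(2.2288, -2.0) = 95.7004


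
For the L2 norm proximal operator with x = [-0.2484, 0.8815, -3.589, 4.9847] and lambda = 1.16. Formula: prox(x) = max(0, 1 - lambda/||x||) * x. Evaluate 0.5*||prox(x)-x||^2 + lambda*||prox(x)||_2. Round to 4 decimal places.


Step 1: Compute ||x||.
||x|| = 6.2102
Step 2: Compute scaling factor.
scale = max(0, 1 - 1.16/6.2102) = 0.8132
Step 3: prox(x) = [-0.202, 0.7168, -2.9186, 4.0536]
||prox(x)|| = 5.0502
Step 4: Proximal objective.
0.5*||prox-x||^2 = 0.6728
lambda*||prox|| = 5.8582
Total = 6.5311


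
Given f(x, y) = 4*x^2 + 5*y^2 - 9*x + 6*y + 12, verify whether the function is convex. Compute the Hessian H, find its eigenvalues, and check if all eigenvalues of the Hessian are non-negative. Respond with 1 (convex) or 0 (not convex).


The Hessian of f(x,y) = 4*x^2 + 5*y^2 - 9*x + 6*y + 12 is:
H = [[8, 0], [0, 10]]
Trace = 8 + 10 = 18
Determinant = 8*10 - (0)^2 = 80
Discriminant = (18)^2 - 4*80 = 4.0
Eigenvalues: lambda_1 = 8.0, lambda_2 = 10.0
The function is convex.

1


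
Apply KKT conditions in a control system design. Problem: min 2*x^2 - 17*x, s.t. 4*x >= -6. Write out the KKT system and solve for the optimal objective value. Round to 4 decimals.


Step 1: Try lambda = 0 (constraint inactive).
Stationarity: 2*2*x - 17 = 0
x* = 17/(2*2) = 4.25
Check constraint: 4*4.25 = 17.0 >= -6 -- satisfied.
Step 2: Compute optimal value.
f(x*) = 2*4.25^2 - 17*4.25 = -36.125


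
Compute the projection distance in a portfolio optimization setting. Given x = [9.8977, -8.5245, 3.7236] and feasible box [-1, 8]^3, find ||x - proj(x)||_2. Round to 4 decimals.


Project each component onto [-1, 8].
clip(9.8977) = 8.0, clip(-8.5245) = -1.0, clip(3.7236) = 3.7236
Projection = [8.0, -1.0, 3.7236]
Squared diffs: [3.6013, 56.6181, 0.0]
Distance = sqrt(60.2194) = 7.7601


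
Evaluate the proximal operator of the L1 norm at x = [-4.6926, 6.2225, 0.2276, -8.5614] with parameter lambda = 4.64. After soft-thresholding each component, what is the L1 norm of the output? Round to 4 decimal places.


Soft-thresholding with lambda = 4.64:
prox(-4.6926) = sign(-4.6926)*max(|-4.6926| - 4.64, 0) = -0.0526
prox(6.2225) = sign(6.2225)*max(|6.2225| - 4.64, 0) = 1.5825
prox(0.2276) = sign(0.2276)*max(|0.2276| - 4.64, 0) = 0.0
prox(-8.5614) = sign(-8.5614)*max(|-8.5614| - 4.64, 0) = -3.9214
prox(x) = [-0.0526, 1.5825, 0.0, -3.9214]
||prox(x)||_1 = 0.0526 + 1.5825 + 0.0 + 3.9214 = 5.5565


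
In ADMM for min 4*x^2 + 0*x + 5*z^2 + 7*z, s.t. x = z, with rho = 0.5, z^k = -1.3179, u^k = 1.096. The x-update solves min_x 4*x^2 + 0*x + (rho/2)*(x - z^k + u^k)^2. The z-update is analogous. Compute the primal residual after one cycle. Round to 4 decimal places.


ADMM iteration with rho = 0.5, z^k = -1.3179, u^k = 1.096
Step 1: x-update.
Minimize 4*x^2 + 0*x + (0.5/2)*(x + 1.3179 + 1.096)^2
FOC: (2*4 + 0.5)*x = 0 + 0.5*(-1.3179 - 1.096)
x^{k+1} = -0.142
Step 2: z-update.
Minimize 5*z^2 + 7*z + (0.5/2)*(-0.142 - z + 1.096)^2
FOC: (2*5 + 0.5)*z = -7 + 0.5*(-0.142 + 1.096)
z^{k+1} = -0.6212
Step 3: u-update.
u^{k+1} = 1.096 - 0.142 + 0.6212 = 1.5752
Step 4: Primal residual = |-0.142 + 0.6212| = 0.4792


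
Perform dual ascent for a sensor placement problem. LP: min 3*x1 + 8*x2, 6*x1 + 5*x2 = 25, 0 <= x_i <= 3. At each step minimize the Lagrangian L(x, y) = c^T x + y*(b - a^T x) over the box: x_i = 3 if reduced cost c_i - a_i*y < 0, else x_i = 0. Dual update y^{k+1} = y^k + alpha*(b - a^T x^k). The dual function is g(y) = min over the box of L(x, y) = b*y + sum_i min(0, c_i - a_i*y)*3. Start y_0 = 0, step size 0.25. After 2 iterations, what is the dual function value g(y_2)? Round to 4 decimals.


Dual ascent for LP: min 3*x1 + 8*x2, 6*x1 + 5*x2 = 25, 0 <= x_i <= 3
Step 1: y^k = 0.0, reduced costs: (3.0, 8.0)
  x^k = (0.0, 0.0), subgradient = b - a^T x = 25.0
  y^{k+1} = 0.0 + 0.25*25.0 = 6.25
Step 2: y^k = 6.25, reduced costs: (-34.5, -23.25)
  x^k = (3.0, 3.0), subgradient = b - a^T x = -8.0
  y^{k+1} = 6.25 + 0.25*-8.0 = 4.25
Dual objective at y_2 = 4.25: reduced costs (-22.5, -13.25), box minimizer x = (3.0, 3.0)
g(y_2) = b*y + (c1 - a1*y)*x1 + (c2 - a2*y)*x2 = 25*4.25 + (-22.5)*3.0 + (-13.25)*3.0 = 106.25 - 67.5 - 39.75 = -1.0


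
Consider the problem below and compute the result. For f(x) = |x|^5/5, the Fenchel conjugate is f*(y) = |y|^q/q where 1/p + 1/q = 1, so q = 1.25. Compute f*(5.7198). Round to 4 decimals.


The conjugate exponent q satisfies 1/p + 1/q = 1.
p = 5, so q = 5/(5 - 1) = 1.25
|y|^q = 5.7198^1.25 = 8.8456
f*(5.7198) = 8.8456 / 1.25 = 7.0765


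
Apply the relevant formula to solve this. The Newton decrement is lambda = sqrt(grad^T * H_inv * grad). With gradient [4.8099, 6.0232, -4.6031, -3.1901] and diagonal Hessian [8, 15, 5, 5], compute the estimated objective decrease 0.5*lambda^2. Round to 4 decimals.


Step 1: H is diagonal, so H^(-1) * g = [0.6012, 0.4015, -0.9206, -0.638].
Step 2: g^T H^(-1) g = sum_i g_i^2 / H_ii
  = (4.8099)^2/8 + (6.0232)^2/15 + (-4.6031)^2/5 + (-3.1901)^2/5
  = 2.8919 + 2.4186 + 4.2377 + 2.0353 = 11.5835
Step 3: Objective decrease = 0.5 * g^T H^(-1) g = 5.7918


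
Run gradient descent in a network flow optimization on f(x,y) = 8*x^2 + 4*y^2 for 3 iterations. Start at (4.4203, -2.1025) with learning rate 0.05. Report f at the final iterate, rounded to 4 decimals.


Gradient descent on f(x,y) = 8*x^2 + 4*y^2.
Starting point: (4.4203, -2.1025), alpha = 0.05
Step 1: grad_x = 2*8*4.4203 = 70.7248, grad_y = 2*4*-2.1025 = -16.82
  x_1 = 4.4203 - 0.05*70.7248 = 0.8841
  y_1 = -2.1025 - 0.05*-16.82 = -1.2615
Step 2: grad_x = 2*8*0.8841 = 14.145, grad_y = 2*4*-1.2615 = -10.092
  x_2 = 0.8841 - 0.05*14.145 = 0.1768
  y_2 = -1.2615 - 0.05*-10.092 = -0.7569
Step 3: grad_x = 2*8*0.1768 = 2.829, grad_y = 2*4*-0.7569 = -6.0552
  x_3 = 0.1768 - 0.05*2.829 = 0.0354
  y_3 = -0.7569 - 0.05*-6.0552 = -0.4541
f(0.0354, -0.4541) = 8*0.0354^2 + 4*(-0.4541)^2 = 0.835


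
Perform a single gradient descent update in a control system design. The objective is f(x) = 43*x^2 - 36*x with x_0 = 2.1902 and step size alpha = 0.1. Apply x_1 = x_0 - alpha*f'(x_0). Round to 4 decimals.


We compute the gradient at x_0 and apply the update.
f'(x) = 86*x - 36
f'(2.1902) = 86*2.1902 - 36 = 152.3572
x_1 = 2.1902 - 0.1*152.3572 = -13.0455


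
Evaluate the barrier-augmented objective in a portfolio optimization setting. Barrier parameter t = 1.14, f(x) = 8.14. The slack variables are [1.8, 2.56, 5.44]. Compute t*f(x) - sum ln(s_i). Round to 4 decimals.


Step 1: Compute log-barrier.
ln values: [0.5878, 0.94, 1.6938]
phi = -(0.5878 + 0.94 + 1.6938) = -3.2216
Step 2: Compute augmented objective.
t*f(x) = 1.14*8.14 = 9.2796
Total = 9.2796 - 3.2216 = 6.058


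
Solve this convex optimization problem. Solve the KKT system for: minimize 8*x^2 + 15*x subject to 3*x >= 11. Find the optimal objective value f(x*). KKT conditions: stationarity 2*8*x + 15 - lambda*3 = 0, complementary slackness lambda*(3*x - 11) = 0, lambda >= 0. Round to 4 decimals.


Step 1: Try lambda = 0 (constraint inactive).
x_unc = -15/(2*8) = -0.9375
Check: 3*-0.9375 = -2.8125 < 11 -- violated!
Step 2: Constraint must be active: 3*x = 11
x* = 11/3 = 3.6667 (rounded; the exact value 11/3 is used below)
lambda = (2*8*(11/3) + 15)/3 = 24.5556
Step 3: Compute optimal value.
f(x*) = 8*(11/3)^2 + 15*(11/3) = 162.5556


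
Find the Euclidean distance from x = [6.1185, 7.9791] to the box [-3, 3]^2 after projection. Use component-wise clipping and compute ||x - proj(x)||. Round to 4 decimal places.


Project each component onto [-3, 3].
clip(6.1185) = 3.0, clip(7.9791) = 3.0
Projection = [3.0, 3.0]
Squared diffs: [9.725, 24.7914]
Distance = sqrt(34.5164) = 5.8751


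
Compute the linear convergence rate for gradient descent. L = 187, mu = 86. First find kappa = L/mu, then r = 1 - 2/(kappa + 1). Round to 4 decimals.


Step 1: Compute the condition number.
kappa = L/mu = 187/86 = 2.1744
Step 2: Compute the convergence rate.
r = 1 - 2/(kappa + 1) = 1 - 2*mu/(L + mu) = (L - mu)/(L + mu) = 101/273 = 0.37


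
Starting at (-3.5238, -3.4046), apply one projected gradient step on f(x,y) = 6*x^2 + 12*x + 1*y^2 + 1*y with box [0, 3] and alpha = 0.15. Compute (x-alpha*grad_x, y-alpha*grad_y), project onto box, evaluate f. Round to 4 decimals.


Step 1: Compute gradient at (-3.5238, -3.4046).
grad_x = 2*6*-3.5238 + 12 = -30.2856
grad_y = 2*1*-3.4046 + 1 = -5.8092
Step 2: Gradient step.
x_raw = -3.5238 - 0.15*-30.2856 = 1.019
y_raw = -3.4046 - 0.15*-5.8092 = -2.5332
Step 3: Project onto [0, 3].
x_proj = clip(1.019) = 1.019
y_proj = clip(-2.5332) = 0.0
Step 4: Evaluate f.
f(1.019, 0.0) = 18.4591


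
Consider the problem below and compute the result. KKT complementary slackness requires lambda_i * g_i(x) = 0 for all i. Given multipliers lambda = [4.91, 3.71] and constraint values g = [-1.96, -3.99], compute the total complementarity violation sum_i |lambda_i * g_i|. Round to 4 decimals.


KKT complementary slackness check:
lambda_1 * g_1 = 4.91 * -1.96 = -9.6236
lambda_2 * g_2 = 3.71 * -3.99 = -14.8029
Total violation = 9.6236 + 14.8029 = 24.4265


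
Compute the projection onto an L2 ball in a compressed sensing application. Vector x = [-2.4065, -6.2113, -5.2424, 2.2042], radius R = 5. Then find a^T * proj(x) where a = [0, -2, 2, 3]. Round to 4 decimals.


Step 1: Compute ||x|| (intermediates to 6 decimals).
||x|| = sqrt((-2.4065)^2 + (-6.2113)^2 + (-5.2424)^2 + 2.2042^2) = 8.758581
Step 2: Project.
Since ||x|| > R, scale = R/||x|| = 5/8.758581 = 0.570869, proj(x) = scale * x
proj(x) = [-1.373796, -3.545839, -2.992724, 1.258309]
Step 3: Dot product.
a^T * proj(x) = 0*(-1.373796) - 2*(-3.545839) + 2*(-2.992724) + 3*1.258309 = 4.8812


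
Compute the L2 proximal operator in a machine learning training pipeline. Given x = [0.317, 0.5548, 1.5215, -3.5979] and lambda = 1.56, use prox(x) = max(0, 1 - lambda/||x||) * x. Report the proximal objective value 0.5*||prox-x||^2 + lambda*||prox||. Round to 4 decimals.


Step 1: Compute ||x||.
||x|| = 3.9583
Step 2: Compute scaling factor.
scale = max(0, 1 - 1.56/3.9583) = 0.6059
Step 3: prox(x) = [0.1921, 0.3361, 0.9219, -2.1799]
||prox(x)|| = 2.3983
Step 4: Proximal objective.
0.5*||prox-x||^2 = 1.2168
lambda*||prox|| = 3.7413
Total = 4.9581


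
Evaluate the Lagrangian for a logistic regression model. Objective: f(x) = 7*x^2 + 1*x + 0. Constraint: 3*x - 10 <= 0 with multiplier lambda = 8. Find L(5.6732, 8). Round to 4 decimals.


Step 1: Evaluate f(x).
f(5.6732) = 7*5.6732^2 + 1*5.6732 + 0 = 230.9696
Step 2: Evaluate g(x).
g(5.6732) = 3*5.6732 - 10 = 7.0196
Step 3: Compute Lagrangian.
L = 230.9696 + 8*7.0196 = 287.1264


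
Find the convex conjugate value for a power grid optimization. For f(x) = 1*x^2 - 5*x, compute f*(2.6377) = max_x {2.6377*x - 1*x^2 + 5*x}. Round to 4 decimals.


f*(y) = sup_x {y*x - a*x^2 - b*x} = sup_x {(y-b)*x - a*x^2}
FOC: (y - b) - 2a*x = 0 => x* = (y - b)/(2a)
x* = (2.6377 + 5)/(2*1) = 3.8189
f*(2.6377) = (y-b)^2/(4a) = (2.6377 + 5)^2/(4*1)
= 58.3345/4 = 14.5836


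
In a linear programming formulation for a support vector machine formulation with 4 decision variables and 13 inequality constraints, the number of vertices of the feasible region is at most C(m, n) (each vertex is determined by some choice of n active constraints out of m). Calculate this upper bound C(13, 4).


Each vertex corresponds to some choice of n active constraints out of m, so the number of vertices is at most C(m, n) = m! / (n!(m-n)!).
m = 13, n = 4
Numerator: 13 * 12 * 11 * 10
Denominator: 4! = 24
C(13, 4) = 715


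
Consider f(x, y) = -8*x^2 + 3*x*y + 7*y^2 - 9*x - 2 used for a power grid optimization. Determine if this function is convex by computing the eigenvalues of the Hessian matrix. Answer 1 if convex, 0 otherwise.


The Hessian of f(x,y) = -8*x^2 + 3*x*y + 7*y^2 - 9*x - 2 is:
H = [[-16, 3], [3, 14]]
Trace = -16 + 14 = -2
Determinant = -16*14 - (3)^2 = -233
Discriminant = (-2)^2 - 4*-233 = 936.0
Eigenvalues: lambda_1 = -16.2971, lambda_2 = 14.2971
The function is not convex.

0


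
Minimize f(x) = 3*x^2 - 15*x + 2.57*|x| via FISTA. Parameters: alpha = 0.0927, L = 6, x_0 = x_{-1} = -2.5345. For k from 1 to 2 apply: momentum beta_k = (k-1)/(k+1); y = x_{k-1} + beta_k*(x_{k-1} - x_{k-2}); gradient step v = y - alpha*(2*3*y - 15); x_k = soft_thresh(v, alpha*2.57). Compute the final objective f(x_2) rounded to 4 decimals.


FISTA on f(x) = 3*x^2 - 15*x + 2.57*|x|
L = 6, alpha = 0.0927
Iteration 1: beta = 0.0, y = -2.5345 + 0.0*(-2.5345 + 2.5345) = -2.5345
  grad(y) = -30.207, v = y - alpha*grad = 0.2657
  prox(v) = soft_thresh(0.2657, 0.2382) = 0.0274
Iteration 2: beta = 0.3333, y = 0.0274 + 0.3333*(0.0274 + 2.5345) = 0.8814
  grad(y) = -9.7114, v = y - alpha*grad = 1.7817
  prox(v) = soft_thresh(1.7817, 0.2382) = 1.5434
f(x_2) = 3*1.5434^2 - 15*1.5434 + 2.57*|1.5434| = -12.0383


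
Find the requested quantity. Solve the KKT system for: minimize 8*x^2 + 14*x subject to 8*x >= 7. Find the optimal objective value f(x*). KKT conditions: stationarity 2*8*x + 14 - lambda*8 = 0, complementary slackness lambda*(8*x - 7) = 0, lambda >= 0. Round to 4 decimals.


Step 1: Try lambda = 0 (constraint inactive).
x_unc = -14/(2*8) = -0.875
Check: 8*-0.875 = -7.0 < 7 -- violated!
Step 2: Constraint must be active: 8*x = 7
x* = 7/8 = 0.875
lambda = (2*8*0.875 + 14)/8 = 3.5
Step 3: Compute optimal value.
f(x*) = 8*0.875^2 + 14*0.875 = 18.375


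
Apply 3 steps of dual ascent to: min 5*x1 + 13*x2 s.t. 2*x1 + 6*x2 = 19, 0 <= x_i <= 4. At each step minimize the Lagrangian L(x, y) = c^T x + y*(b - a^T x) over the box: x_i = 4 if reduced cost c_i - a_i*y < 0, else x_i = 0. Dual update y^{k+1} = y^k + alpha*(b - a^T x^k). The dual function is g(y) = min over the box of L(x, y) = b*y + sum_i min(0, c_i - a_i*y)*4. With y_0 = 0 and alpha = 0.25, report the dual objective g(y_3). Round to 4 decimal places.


Dual ascent for LP: min 5*x1 + 13*x2, 2*x1 + 6*x2 = 19, 0 <= x_i <= 4
Step 1: y^k = 0.0, reduced costs: (5.0, 13.0)
  x^k = (0.0, 0.0), subgradient = b - a^T x = 19.0
  y^{k+1} = 0.0 + 0.25*19.0 = 4.75
Step 2: y^k = 4.75, reduced costs: (-4.5, -15.5)
  x^k = (4.0, 4.0), subgradient = b - a^T x = -13.0
  y^{k+1} = 4.75 + 0.25*-13.0 = 1.5
Step 3: y^k = 1.5, reduced costs: (2.0, 4.0)
  x^k = (0.0, 0.0), subgradient = b - a^T x = 19.0
  y^{k+1} = 1.5 + 0.25*19.0 = 6.25
Dual objective at y_3 = 6.25: reduced costs (-7.5, -24.5), box minimizer x = (4.0, 4.0)
g(y_3) = b*y + (c1 - a1*y)*x1 + (c2 - a2*y)*x2 = 19*6.25 + (-7.5)*4.0 + (-24.5)*4.0 = 118.75 - 30.0 - 98.0 = -9.25


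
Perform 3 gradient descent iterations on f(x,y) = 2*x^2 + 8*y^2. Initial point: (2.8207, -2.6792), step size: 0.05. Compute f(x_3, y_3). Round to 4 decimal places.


Gradient descent on f(x,y) = 2*x^2 + 8*y^2.
Starting point: (2.8207, -2.6792), alpha = 0.05
Step 1: grad_x = 2*2*2.8207 = 11.2828, grad_y = 2*8*-2.6792 = -42.8672
  x_1 = 2.8207 - 0.05*11.2828 = 2.2566
  y_1 = -2.6792 - 0.05*-42.8672 = -0.5358
Step 2: grad_x = 2*2*2.2566 = 9.0262, grad_y = 2*8*-0.5358 = -8.5734
  x_2 = 2.2566 - 0.05*9.0262 = 1.8052
  y_2 = -0.5358 - 0.05*-8.5734 = -0.1072
Step 3: grad_x = 2*2*1.8052 = 7.221, grad_y = 2*8*-0.1072 = -1.7147
  x_3 = 1.8052 - 0.05*7.221 = 1.4442
  y_3 = -0.1072 - 0.05*-1.7147 = -0.0214
f(1.4442, -0.0214) = 2*1.4442^2 + 8*(-0.0214)^2 = 4.1751


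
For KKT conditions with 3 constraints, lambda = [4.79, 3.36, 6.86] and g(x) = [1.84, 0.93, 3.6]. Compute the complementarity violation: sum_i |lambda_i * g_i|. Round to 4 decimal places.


KKT complementary slackness check:
lambda_1 * g_1 = 4.79 * 1.84 = 8.8136
lambda_2 * g_2 = 3.36 * 0.93 = 3.1248
lambda_3 * g_3 = 6.86 * 3.6 = 24.696
Total violation = 8.8136 + 3.1248 + 24.696 = 36.6344


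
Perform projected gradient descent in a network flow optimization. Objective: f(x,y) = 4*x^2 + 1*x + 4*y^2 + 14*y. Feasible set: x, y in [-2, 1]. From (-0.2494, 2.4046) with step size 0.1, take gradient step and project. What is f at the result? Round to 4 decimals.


Step 1: Compute gradient at (-0.2494, 2.4046).
grad_x = 2*4*-0.2494 + 1 = -0.9952
grad_y = 2*4*2.4046 + 14 = 33.2368
Step 2: Gradient step.
x_raw = -0.2494 - 0.1*-0.9952 = -0.1499
y_raw = 2.4046 - 0.1*33.2368 = -0.9191
Step 3: Project onto [-2, 1].
x_proj = clip(-0.1499) = -0.1499
y_proj = clip(-0.9191) = -0.9191
Step 4: Evaluate f.
f(-0.1499, -0.9191) = -9.5483


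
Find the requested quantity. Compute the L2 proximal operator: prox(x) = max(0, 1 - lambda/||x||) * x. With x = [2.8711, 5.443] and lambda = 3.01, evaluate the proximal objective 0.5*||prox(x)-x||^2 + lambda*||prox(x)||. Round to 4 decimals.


Step 1: Compute ||x||.
||x|| = 6.1538
Step 2: Compute scaling factor.
scale = max(0, 1 - 3.01/6.1538) = 0.5109
Step 3: prox(x) = [1.4668, 2.7807]
||prox(x)|| = 3.1438
Step 4: Proximal objective.
0.5*||prox-x||^2 = 4.5301
lambda*||prox|| = 9.4628
Total = 13.9929


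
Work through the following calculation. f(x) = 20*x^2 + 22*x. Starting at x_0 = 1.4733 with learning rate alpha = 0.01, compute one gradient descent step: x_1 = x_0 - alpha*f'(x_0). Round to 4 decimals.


We compute the gradient at x_0 and apply the update.
f'(x) = 40*x + 22
f'(1.4733) = 40*1.4733 + 22 = 80.932
x_1 = 1.4733 - 0.01*80.932 = 0.664


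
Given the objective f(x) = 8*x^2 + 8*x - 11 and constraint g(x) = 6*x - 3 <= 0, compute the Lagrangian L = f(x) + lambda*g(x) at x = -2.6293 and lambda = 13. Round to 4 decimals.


Step 1: Evaluate f(x).
f(-2.6293) = 8*(-2.6293)^2 + 8*(-2.6293) - 11 = 23.2713
Step 2: Evaluate g(x).
g(-2.6293) = 6*-2.6293 - 3 = -18.7758
Step 3: Compute Lagrangian.
L = 23.2713 + 13*-18.7758 = -220.8141


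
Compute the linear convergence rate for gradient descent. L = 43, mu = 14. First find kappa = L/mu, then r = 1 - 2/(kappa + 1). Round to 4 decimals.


Step 1: Compute the condition number.
kappa = L/mu = 43/14 = 3.0714
Step 2: Compute the convergence rate.
r = 1 - 2/(kappa + 1) = 1 - 2*mu/(L + mu) = (L - mu)/(L + mu) = 29/57 = 0.5088


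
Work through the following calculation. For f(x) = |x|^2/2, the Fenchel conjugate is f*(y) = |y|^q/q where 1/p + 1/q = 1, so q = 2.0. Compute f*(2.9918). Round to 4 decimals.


The conjugate exponent q satisfies 1/p + 1/q = 1.
p = 2, so q = 2/(2 - 1) = 2.0
|y|^q = 2.9918^2.0 = 8.9509
f*(2.9918) = 8.9509 / 2.0 = 4.4754


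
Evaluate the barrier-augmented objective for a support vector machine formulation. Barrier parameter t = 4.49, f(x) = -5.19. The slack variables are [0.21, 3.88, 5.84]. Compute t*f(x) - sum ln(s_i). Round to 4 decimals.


Step 1: Compute log-barrier.
ln values: [-1.5606, 1.3558, 1.7647]
phi = -(-1.5606 + 1.3558 + 1.7647) = -1.5599
Step 2: Compute augmented objective.
t*f(x) = 4.49*-5.19 = -23.3031
Total = -23.3031 - 1.5599 = -24.863


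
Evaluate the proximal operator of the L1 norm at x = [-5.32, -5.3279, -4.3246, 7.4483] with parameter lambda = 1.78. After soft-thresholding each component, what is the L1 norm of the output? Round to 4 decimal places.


Soft-thresholding with lambda = 1.78:
prox(-5.32) = sign(-5.32)*max(|-5.32| - 1.78, 0) = -3.54
prox(-5.3279) = sign(-5.3279)*max(|-5.3279| - 1.78, 0) = -3.5479
prox(-4.3246) = sign(-4.3246)*max(|-4.3246| - 1.78, 0) = -2.5446
prox(7.4483) = sign(7.4483)*max(|7.4483| - 1.78, 0) = 5.6683
prox(x) = [-3.54, -3.5479, -2.5446, 5.6683]
||prox(x)||_1 = 3.54 + 3.5479 + 2.5446 + 5.6683 = 15.3008


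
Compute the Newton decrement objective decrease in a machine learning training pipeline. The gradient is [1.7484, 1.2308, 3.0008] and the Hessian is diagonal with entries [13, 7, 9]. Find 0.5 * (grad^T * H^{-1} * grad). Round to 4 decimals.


Step 1: H is diagonal, so H^(-1) * g = [0.1345, 0.1758, 0.3334].
Step 2: g^T H^(-1) g = sum_i g_i^2 / H_ii
  = (1.7484)^2/13 + (1.2308)^2/7 + (3.0008)^2/9
  = 0.2351 + 0.2164 + 1.0005 = 1.4521
Step 3: Objective decrease = 0.5 * g^T H^(-1) g = 0.726


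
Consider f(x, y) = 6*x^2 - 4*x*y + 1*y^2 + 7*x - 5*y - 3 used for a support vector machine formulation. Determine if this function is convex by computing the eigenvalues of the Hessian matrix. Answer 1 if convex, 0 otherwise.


The Hessian of f(x,y) = 6*x^2 - 4*x*y + 1*y^2 + 7*x - 5*y - 3 is:
H = [[12, -4], [-4, 2]]
Trace = 12 + 2 = 14
Determinant = 12*2 - (-4)^2 = 8
Discriminant = (14)^2 - 4*8 = 164.0
Eigenvalues: lambda_1 = 0.5969, lambda_2 = 13.4031
The function is convex.

1


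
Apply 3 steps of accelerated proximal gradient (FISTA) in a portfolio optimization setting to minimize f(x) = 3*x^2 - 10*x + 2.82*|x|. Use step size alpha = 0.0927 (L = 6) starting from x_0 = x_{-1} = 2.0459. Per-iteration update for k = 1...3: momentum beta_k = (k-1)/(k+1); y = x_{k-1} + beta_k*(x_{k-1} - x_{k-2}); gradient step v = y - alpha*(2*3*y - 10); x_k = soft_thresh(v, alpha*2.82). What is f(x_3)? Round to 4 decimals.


FISTA on f(x) = 3*x^2 - 10*x + 2.82*|x|
L = 6, alpha = 0.0927
Iteration 1: beta = 0.0, y = 2.0459 + 0.0*(2.0459 - 2.0459) = 2.0459
  grad(y) = 2.2754, v = y - alpha*grad = 1.835
  prox(v) = soft_thresh(1.835, 0.2614) = 1.5736
Iteration 2: beta = 0.3333, y = 1.5736 + 0.3333*(1.5736 - 2.0459) = 1.4161
  grad(y) = -1.5033, v = y - alpha*grad = 1.5555
  prox(v) = soft_thresh(1.5555, 0.2614) = 1.2941
Iteration 3: beta = 0.5, y = 1.2941 + 0.5*(1.2941 - 1.5736) = 1.1543
  grad(y) = -3.0742, v = y - alpha*grad = 1.4393
  prox(v) = soft_thresh(1.4393, 0.2614) = 1.1779
f(x_3) = 3*1.1779^2 - 10*1.1779 + 2.82*|1.1779| = -4.295


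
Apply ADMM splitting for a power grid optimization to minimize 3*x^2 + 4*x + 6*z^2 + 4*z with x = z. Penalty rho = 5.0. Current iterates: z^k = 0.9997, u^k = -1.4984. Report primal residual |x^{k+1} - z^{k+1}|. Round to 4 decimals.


ADMM iteration with rho = 5.0, z^k = 0.9997, u^k = -1.4984
Step 1: x-update.
Minimize 3*x^2 + 4*x + (5.0/2)*(x - 0.9997 - 1.4984)^2
FOC: (2*3 + 5.0)*x = -4 + 5.0*(0.9997 + 1.4984)
x^{k+1} = 0.7719
Step 2: z-update.
Minimize 6*z^2 + 4*z + (5.0/2)*(0.7719 - z - 1.4984)^2
FOC: (2*6 + 5.0)*z = -4 + 5.0*(0.7719 - 1.4984)
z^{k+1} = -0.449
Step 3: u-update.
u^{k+1} = -1.4984 + 0.7719 + 0.449 = -0.2776
Step 4: Primal residual = |0.7719 + 0.449| = 1.2208


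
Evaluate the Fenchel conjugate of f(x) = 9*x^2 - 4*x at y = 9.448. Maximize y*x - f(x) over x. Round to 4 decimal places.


f*(y) = sup_x {y*x - a*x^2 - b*x} = sup_x {(y-b)*x - a*x^2}
FOC: (y - b) - 2a*x = 0 => x* = (y - b)/(2a)
x* = (9.448 + 4)/(2*9) = 0.7471
f*(9.448) = (y-b)^2/(4a) = (9.448 + 4)^2/(4*9)
= 180.8487/36 = 5.0236


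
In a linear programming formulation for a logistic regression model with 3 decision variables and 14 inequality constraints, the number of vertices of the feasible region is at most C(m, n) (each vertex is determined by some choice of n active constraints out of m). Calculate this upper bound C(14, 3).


Each vertex corresponds to some choice of n active constraints out of m, so the number of vertices is at most C(m, n) = m! / (n!(m-n)!).
m = 14, n = 3
Numerator: 14 * 13 * 12
Denominator: 3! = 6
C(14, 3) = 364


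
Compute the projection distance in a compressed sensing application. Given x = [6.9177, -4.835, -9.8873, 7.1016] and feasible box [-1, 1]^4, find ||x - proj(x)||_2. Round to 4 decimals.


Project each component onto [-1, 1].
clip(6.9177) = 1.0, clip(-4.835) = -1.0, clip(-9.8873) = -1.0, clip(7.1016) = 1.0
Projection = [1.0, -1.0, -1.0, 1.0]
Squared diffs: [35.0192, 14.7072, 78.9841, 37.2295]
Distance = sqrt(165.94) = 12.8818


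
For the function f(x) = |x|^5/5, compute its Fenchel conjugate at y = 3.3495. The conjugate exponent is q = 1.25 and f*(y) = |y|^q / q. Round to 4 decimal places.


The conjugate exponent q satisfies 1/p + 1/q = 1.
p = 5, so q = 5/(5 - 1) = 1.25
|y|^q = 3.3495^1.25 = 4.5313
f*(3.3495) = 4.5313 / 1.25 = 3.6251


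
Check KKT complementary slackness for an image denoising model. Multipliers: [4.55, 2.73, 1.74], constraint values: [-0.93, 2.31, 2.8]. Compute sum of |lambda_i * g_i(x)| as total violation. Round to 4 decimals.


KKT complementary slackness check:
lambda_1 * g_1 = 4.55 * -0.93 = -4.2315
lambda_2 * g_2 = 2.73 * 2.31 = 6.3063
lambda_3 * g_3 = 1.74 * 2.8 = 4.872
Total violation = 4.2315 + 6.3063 + 4.872 = 15.4098


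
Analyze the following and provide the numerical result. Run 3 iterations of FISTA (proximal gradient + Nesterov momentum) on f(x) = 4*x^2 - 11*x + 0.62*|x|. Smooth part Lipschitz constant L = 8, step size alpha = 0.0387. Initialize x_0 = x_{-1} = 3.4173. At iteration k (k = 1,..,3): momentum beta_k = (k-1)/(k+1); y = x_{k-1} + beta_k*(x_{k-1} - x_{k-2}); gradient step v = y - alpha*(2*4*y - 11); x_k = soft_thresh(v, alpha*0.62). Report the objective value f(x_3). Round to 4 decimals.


FISTA on f(x) = 4*x^2 - 11*x + 0.62*|x|
L = 8, alpha = 0.0387
Iteration 1: beta = 0.0, y = 3.4173 + 0.0*(3.4173 - 3.4173) = 3.4173
  grad(y) = 16.3384, v = y - alpha*grad = 2.785
  prox(v) = soft_thresh(2.785, 0.024) = 2.761
Iteration 2: beta = 0.3333, y = 2.761 + 0.3333*(2.761 - 3.4173) = 2.5422
  grad(y) = 9.338, v = y - alpha*grad = 2.1809
  prox(v) = soft_thresh(2.1809, 0.024) = 2.1569
Iteration 3: beta = 0.5, y = 2.1569 + 0.5*(2.1569 - 2.761) = 1.8548
  grad(y) = 3.8384, v = y - alpha*grad = 1.7063
  prox(v) = soft_thresh(1.7063, 0.024) = 1.6823
f(x_3) = 4*1.6823^2 - 11*1.6823 + 0.62*|1.6823| = -6.1419


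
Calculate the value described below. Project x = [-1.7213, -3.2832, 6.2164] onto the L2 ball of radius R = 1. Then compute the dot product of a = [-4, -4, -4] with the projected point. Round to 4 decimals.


Step 1: Compute ||x|| (intermediates to 6 decimals).
||x|| = sqrt((-1.7213)^2 + (-3.2832)^2 + 6.2164^2) = 7.237811
Step 2: Project.
Since ||x|| > R, scale = R/||x|| = 1/7.237811 = 0.138163, proj(x) = scale * x
proj(x) = [-0.23782, -0.453617, 0.858876]
Step 3: Dot product.
a^T * proj(x) = -4*(-0.23782) - 4*(-0.453617) - 4*0.858876 = -0.6698


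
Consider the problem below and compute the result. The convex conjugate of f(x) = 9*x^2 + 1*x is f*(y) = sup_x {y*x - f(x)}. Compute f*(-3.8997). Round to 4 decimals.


f*(y) = sup_x {y*x - a*x^2 - b*x} = sup_x {(y-b)*x - a*x^2}
FOC: (y - b) - 2a*x = 0 => x* = (y - b)/(2a)
x* = (-3.8997 - 1)/(2*9) = -0.2722
f*(-3.8997) = (y-b)^2/(4a) = (-3.8997 - 1)^2/(4*9)
= 24.0071/36 = 0.6669


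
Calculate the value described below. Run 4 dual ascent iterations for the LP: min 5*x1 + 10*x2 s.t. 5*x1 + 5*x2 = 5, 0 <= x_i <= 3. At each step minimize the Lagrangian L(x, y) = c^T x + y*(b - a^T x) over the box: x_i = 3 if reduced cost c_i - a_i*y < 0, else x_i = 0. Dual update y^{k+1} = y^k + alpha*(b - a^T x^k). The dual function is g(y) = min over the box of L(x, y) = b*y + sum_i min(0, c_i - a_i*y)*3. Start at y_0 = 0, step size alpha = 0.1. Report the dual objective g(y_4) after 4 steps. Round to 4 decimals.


Dual ascent for LP: min 5*x1 + 10*x2, 5*x1 + 5*x2 = 5, 0 <= x_i <= 3
Step 1: y^k = 0.0, reduced costs: (5.0, 10.0)
  x^k = (0.0, 0.0), subgradient = b - a^T x = 5.0
  y^{k+1} = 0.0 + 0.1*5.0 = 0.5
Step 2: y^k = 0.5, reduced costs: (2.5, 7.5)
  x^k = (0.0, 0.0), subgradient = b - a^T x = 5.0
  y^{k+1} = 0.5 + 0.1*5.0 = 1.0
Step 3: y^k = 1.0, reduced costs: (0.0, 5.0)
  x^k = (0.0, 0.0), subgradient = b - a^T x = 5.0
  y^{k+1} = 1.0 + 0.1*5.0 = 1.5
Step 4: y^k = 1.5, reduced costs: (-2.5, 2.5)
  x^k = (3.0, 0.0), subgradient = b - a^T x = -10.0
  y^{k+1} = 1.5 + 0.1*-10.0 = 0.5
Dual objective at y_4 = 0.5: reduced costs (2.5, 7.5), box minimizer x = (0.0, 0.0)
g(y_4) = b*y + (c1 - a1*y)*x1 + (c2 - a2*y)*x2 = 5*0.5 + 2.5*0.0 + 7.5*0.0 = 2.5 + 0.0 + 0.0 = 2.5


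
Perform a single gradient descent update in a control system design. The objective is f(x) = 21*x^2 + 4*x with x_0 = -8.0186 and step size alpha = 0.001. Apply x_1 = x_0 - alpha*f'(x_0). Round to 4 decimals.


We compute the gradient at x_0 and apply the update.
f'(x) = 42*x + 4
f'(-8.0186) = 42*-8.0186 + 4 = -332.7812
x_1 = -8.0186 - 0.001*-332.7812 = -7.6858


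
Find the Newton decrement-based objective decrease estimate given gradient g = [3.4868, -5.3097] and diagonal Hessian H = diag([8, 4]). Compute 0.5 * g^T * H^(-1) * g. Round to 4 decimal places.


Step 1: H is diagonal, so H^(-1) * g = [0.4359, -1.3274].
Step 2: g^T H^(-1) g = sum_i g_i^2 / H_ii
  = (3.4868)^2/8 + (-5.3097)^2/4
  = 1.5197 + 7.0482 = 8.568
Step 3: Objective decrease = 0.5 * g^T H^(-1) g = 4.284


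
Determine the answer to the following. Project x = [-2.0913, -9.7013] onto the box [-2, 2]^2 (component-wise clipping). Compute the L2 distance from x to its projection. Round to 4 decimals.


Project each component onto [-2, 2].
clip(-2.0913) = -2.0, clip(-9.7013) = -2.0
Projection = [-2.0, -2.0]
Squared diffs: [0.0083, 59.31]
Distance = sqrt(59.3183) = 7.7018


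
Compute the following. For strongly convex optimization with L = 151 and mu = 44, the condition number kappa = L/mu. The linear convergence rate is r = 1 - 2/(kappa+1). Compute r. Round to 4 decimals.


Step 1: Compute the condition number.
kappa = L/mu = 151/44 = 3.4318
Step 2: Compute the convergence rate.
r = 1 - 2/(kappa + 1) = 1 - 2*mu/(L + mu) = (L - mu)/(L + mu) = 107/195 = 0.5487


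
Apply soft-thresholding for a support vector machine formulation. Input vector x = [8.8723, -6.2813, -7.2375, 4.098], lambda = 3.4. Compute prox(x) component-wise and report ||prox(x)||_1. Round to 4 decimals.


Soft-thresholding with lambda = 3.4:
prox(8.8723) = sign(8.8723)*max(|8.8723| - 3.4, 0) = 5.4723
prox(-6.2813) = sign(-6.2813)*max(|-6.2813| - 3.4, 0) = -2.8813
prox(-7.2375) = sign(-7.2375)*max(|-7.2375| - 3.4, 0) = -3.8375
prox(4.098) = sign(4.098)*max(|4.098| - 3.4, 0) = 0.698
prox(x) = [5.4723, -2.8813, -3.8375, 0.698]
||prox(x)||_1 = 5.4723 + 2.8813 + 3.8375 + 0.698 = 12.8891


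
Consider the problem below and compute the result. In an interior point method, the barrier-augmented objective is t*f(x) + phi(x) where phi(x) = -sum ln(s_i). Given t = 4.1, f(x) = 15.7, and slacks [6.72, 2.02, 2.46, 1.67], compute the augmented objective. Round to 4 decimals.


Step 1: Compute log-barrier.
ln values: [1.9051, 0.7031, 0.9002, 0.5128]
phi = -(1.9051 + 0.7031 + 0.9002 + 0.5128) = -4.0212
Step 2: Compute augmented objective.
t*f(x) = 4.1*15.7 = 64.37
Total = 64.37 - 4.0212 = 60.3488


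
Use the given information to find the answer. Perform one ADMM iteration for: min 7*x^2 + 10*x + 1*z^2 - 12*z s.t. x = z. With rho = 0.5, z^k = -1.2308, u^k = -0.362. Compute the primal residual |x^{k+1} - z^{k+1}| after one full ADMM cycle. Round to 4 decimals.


ADMM iteration with rho = 0.5, z^k = -1.2308, u^k = -0.362
Step 1: x-update.
Minimize 7*x^2 + 10*x + (0.5/2)*(x + 1.2308 - 0.362)^2
FOC: (2*7 + 0.5)*x = -10 + 0.5*(-1.2308 + 0.362)
x^{k+1} = -0.7196
Step 2: z-update.
Minimize 1*z^2 - 12*z + (0.5/2)*(-0.7196 - z - 0.362)^2
FOC: (2*1 + 0.5)*z = 12 + 0.5*(-0.7196 - 0.362)
z^{k+1} = 4.5837
Step 3: u-update.
u^{k+1} = -0.362 - 0.7196 - 4.5837 = -5.6653
Step 4: Primal residual = |-0.7196 - 4.5837| = 5.3033


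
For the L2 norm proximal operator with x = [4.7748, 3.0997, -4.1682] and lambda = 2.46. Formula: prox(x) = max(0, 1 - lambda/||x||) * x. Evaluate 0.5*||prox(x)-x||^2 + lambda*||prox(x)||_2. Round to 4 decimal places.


Step 1: Compute ||x||.
||x|| = 7.0555
Step 2: Compute scaling factor.
scale = max(0, 1 - 2.46/7.0555) = 0.6513
Step 3: prox(x) = [3.11, 2.019, -2.7149]
||prox(x)|| = 4.5955
Step 4: Proximal objective.
0.5*||prox-x||^2 = 3.0258
lambda*||prox|| = 11.3049
Total = 14.3308


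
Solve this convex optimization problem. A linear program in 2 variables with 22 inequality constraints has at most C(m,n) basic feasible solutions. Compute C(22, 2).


Each vertex corresponds to some choice of n active constraints out of m, so the number of vertices is at most C(m, n) = m! / (n!(m-n)!).
m = 22, n = 2
Numerator: 22 * 21
Denominator: 2! = 2
C(22, 2) = 231


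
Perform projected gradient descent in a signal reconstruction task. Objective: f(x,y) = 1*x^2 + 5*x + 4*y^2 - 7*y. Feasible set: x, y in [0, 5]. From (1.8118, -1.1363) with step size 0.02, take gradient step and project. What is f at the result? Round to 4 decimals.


Step 1: Compute gradient at (1.8118, -1.1363).
grad_x = 2*1*1.8118 + 5 = 8.6236
grad_y = 2*4*-1.1363 - 7 = -16.0904
Step 2: Gradient step.
x_raw = 1.8118 - 0.02*8.6236 = 1.6393
y_raw = -1.1363 - 0.02*-16.0904 = -0.8145
Step 3: Project onto [0, 5].
x_proj = clip(1.6393) = 1.6393
y_proj = clip(-0.8145) = 0.0
Step 4: Evaluate f.
f(1.6393, 0.0) = 10.884


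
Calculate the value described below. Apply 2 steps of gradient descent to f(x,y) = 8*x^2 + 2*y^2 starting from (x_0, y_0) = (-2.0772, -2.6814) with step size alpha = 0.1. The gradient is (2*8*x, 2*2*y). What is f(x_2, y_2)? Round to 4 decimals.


Gradient descent on f(x,y) = 8*x^2 + 2*y^2.
Starting point: (-2.0772, -2.6814), alpha = 0.1
Step 1: grad_x = 2*8*-2.0772 = -33.2352, grad_y = 2*2*-2.6814 = -10.7256
  x_1 = -2.0772 - 0.1*-33.2352 = 1.2463
  y_1 = -2.6814 - 0.1*-10.7256 = -1.6088
Step 2: grad_x = 2*8*1.2463 = 19.9411, grad_y = 2*2*-1.6088 = -6.4354
  x_2 = 1.2463 - 0.1*19.9411 = -0.7478
  y_2 = -1.6088 - 0.1*-6.4354 = -0.9653
f(-0.7478, -0.9653) = 8*(-0.7478)^2 + 2*(-0.9653)^2 = 6.3372


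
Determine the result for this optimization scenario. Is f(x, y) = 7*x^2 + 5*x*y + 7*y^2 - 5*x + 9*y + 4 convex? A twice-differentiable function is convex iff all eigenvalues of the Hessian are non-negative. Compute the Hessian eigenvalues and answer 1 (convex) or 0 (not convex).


The Hessian of f(x,y) = 7*x^2 + 5*x*y + 7*y^2 - 5*x + 9*y + 4 is:
H = [[14, 5], [5, 14]]
Trace = 14 + 14 = 28
Determinant = 14*14 - (5)^2 = 171
Discriminant = (28)^2 - 4*171 = 100.0
Eigenvalues: lambda_1 = 9.0, lambda_2 = 19.0
The function is convex.

1


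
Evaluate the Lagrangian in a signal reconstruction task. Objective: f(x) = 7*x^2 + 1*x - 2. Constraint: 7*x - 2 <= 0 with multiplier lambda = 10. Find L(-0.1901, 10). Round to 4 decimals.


Step 1: Evaluate f(x).
f(-0.1901) = 7*(-0.1901)^2 + 1*(-0.1901) - 2 = -1.9371
Step 2: Evaluate g(x).
g(-0.1901) = 7*-0.1901 - 2 = -3.3307
Step 3: Compute Lagrangian.
L = -1.9371 + 10*-3.3307 = -35.2441


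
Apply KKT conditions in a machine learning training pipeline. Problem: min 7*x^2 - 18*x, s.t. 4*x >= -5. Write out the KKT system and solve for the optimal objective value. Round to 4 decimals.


Step 1: Try lambda = 0 (constraint inactive).
Stationarity: 2*7*x - 18 = 0
x* = 18/(2*7) = 9/7 = 1.2857 (rounded; the exact value 9/7 is used below)
Check constraint: 4*1.2857 = 5.1428 >= -5 -- satisfied.
Step 2: Compute optimal value.
f(x*) = 7*(9/7)^2 - 18*(9/7) = -11.5714


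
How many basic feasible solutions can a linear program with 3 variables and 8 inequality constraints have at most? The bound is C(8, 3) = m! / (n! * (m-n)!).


Each vertex corresponds to some choice of n active constraints out of m, so the number of vertices is at most C(m, n) = m! / (n!(m-n)!).
m = 8, n = 3
Numerator: 8 * 7 * 6
Denominator: 3! = 6
C(8, 3) = 56


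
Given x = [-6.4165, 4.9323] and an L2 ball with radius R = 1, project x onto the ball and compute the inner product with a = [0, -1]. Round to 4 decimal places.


Step 1: Compute ||x|| (intermediates to 6 decimals).
||x|| = sqrt((-6.4165)^2 + 4.9323^2) = 8.093149
Step 2: Project.
Since ||x|| > R, scale = R/||x|| = 1/8.093149 = 0.123561, proj(x) = scale * x
proj(x) = [-0.792829, 0.60944]
Step 3: Dot product.
a^T * proj(x) = 0*(-0.792829) - 1*0.60944 = -0.6094


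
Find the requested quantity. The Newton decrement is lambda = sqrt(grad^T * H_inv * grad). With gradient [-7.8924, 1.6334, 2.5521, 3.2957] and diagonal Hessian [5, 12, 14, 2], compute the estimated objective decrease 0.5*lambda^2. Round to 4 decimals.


Step 1: H is diagonal, so H^(-1) * g = [-1.5785, 0.1361, 0.1823, 1.6479].
Step 2: g^T H^(-1) g = sum_i g_i^2 / H_ii
  = (-7.8924)^2/5 + (1.6334)^2/12 + (2.5521)^2/14 + (3.2957)^2/2
  = 12.458 + 0.2223 + 0.4652 + 5.4308 = 18.5764
Step 3: Objective decrease = 0.5 * g^T H^(-1) g = 9.2882


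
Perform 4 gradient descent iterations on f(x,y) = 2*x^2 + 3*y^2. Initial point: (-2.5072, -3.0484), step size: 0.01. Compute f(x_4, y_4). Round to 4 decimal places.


Gradient descent on f(x,y) = 2*x^2 + 3*y^2.
Starting point: (-2.5072, -3.0484), alpha = 0.01
Step 1: grad_x = 2*2*-2.5072 = -10.0288, grad_y = 2*3*-3.0484 = -18.2904
  x_1 = -2.5072 - 0.01*-10.0288 = -2.4069
  y_1 = -3.0484 - 0.01*-18.2904 = -2.8655
Step 2: grad_x = 2*2*-2.4069 = -9.6276, grad_y = 2*3*-2.8655 = -17.193
  x_2 = -2.4069 - 0.01*-9.6276 = -2.3106
  y_2 = -2.8655 - 0.01*-17.193 = -2.6936
Step 3: grad_x = 2*2*-2.3106 = -9.2425, grad_y = 2*3*-2.6936 = -16.1614
  x_3 = -2.3106 - 0.01*-9.2425 = -2.2182
  y_3 = -2.6936 - 0.01*-16.1614 = -2.532
Step 4: grad_x = 2*2*-2.2182 = -8.8728, grad_y = 2*3*-2.532 = -15.1917
  x_4 = -2.2182 - 0.01*-8.8728 = -2.1295
  y_4 = -2.532 - 0.01*-15.1917 = -2.38
f(-2.1295, -2.38) = 2*(-2.1295)^2 + 3*(-2.38)^2 = 26.0631


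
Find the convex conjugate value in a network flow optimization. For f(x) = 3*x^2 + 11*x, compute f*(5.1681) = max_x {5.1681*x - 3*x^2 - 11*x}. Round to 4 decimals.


f*(y) = sup_x {y*x - a*x^2 - b*x} = sup_x {(y-b)*x - a*x^2}
FOC: (y - b) - 2a*x = 0 => x* = (y - b)/(2a)
x* = (5.1681 - 11)/(2*3) = -0.972
f*(5.1681) = (y-b)^2/(4a) = (5.1681 - 11)^2/(4*3)
= 34.0111/12 = 2.8343


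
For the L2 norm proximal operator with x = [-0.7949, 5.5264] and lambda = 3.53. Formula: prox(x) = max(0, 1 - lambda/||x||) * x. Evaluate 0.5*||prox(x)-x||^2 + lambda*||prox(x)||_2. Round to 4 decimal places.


Step 1: Compute ||x||.
||x|| = 5.5833
Step 2: Compute scaling factor.
scale = max(0, 1 - 3.53/5.5833) = 0.3678
Step 3: prox(x) = [-0.2923, 2.0324]
||prox(x)|| = 2.0533
Step 4: Proximal objective.
0.5*||prox-x||^2 = 6.2305
lambda*||prox|| = 7.2481
Total = 13.4785


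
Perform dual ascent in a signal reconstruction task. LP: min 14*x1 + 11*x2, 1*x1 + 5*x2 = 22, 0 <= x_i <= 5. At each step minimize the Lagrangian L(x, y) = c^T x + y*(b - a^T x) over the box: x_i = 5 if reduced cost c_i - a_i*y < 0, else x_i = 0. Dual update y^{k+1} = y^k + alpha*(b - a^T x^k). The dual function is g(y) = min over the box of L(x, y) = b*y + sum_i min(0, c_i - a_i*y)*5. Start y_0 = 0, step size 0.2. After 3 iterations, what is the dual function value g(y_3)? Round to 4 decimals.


Dual ascent for LP: min 14*x1 + 11*x2, 1*x1 + 5*x2 = 22, 0 <= x_i <= 5
Step 1: y^k = 0.0, reduced costs: (14.0, 11.0)
  x^k = (0.0, 0.0), subgradient = b - a^T x = 22.0
  y^{k+1} = 0.0 + 0.2*22.0 = 4.4
Step 2: y^k = 4.4, reduced costs: (9.6, -11.0)
  x^k = (0.0, 5.0), subgradient = b - a^T x = -3.0
  y^{k+1} = 4.4 + 0.2*-3.0 = 3.8
Step 3: y^k = 3.8, reduced costs: (10.2, -8.0)
  x^k = (0.0, 5.0), subgradient = b - a^T x = -3.0
  y^{k+1} = 3.8 + 0.2*-3.0 = 3.2
Dual objective at y_3 = 3.2: reduced costs (10.8, -5.0), box minimizer x = (0.0, 5.0)
g(y_3) = b*y + (c1 - a1*y)*x1 + (c2 - a2*y)*x2 = 22*3.2 + 10.8*0.0 + (-5.0)*5.0 = 70.4 + 0.0 - 25.0 = 45.4


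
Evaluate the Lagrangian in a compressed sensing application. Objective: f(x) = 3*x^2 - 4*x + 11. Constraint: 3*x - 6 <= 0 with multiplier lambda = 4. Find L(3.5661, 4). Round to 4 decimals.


Step 1: Evaluate f(x).
f(3.5661) = 3*3.5661^2 - 4*3.5661 + 11 = 34.8868
Step 2: Evaluate g(x).
g(3.5661) = 3*3.5661 - 6 = 4.6983
Step 3: Compute Lagrangian.
L = 34.8868 + 4*4.6983 = 53.68


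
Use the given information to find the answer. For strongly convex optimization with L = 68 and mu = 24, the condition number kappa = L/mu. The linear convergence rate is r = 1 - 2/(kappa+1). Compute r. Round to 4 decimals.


Step 1: Compute the condition number.
kappa = L/mu = 68/24 = 2.8333
Step 2: Compute the convergence rate.
r = 1 - 2/(kappa + 1) = 1 - 2*mu/(L + mu) = (L - mu)/(L + mu) = 44/92 = 0.4783
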